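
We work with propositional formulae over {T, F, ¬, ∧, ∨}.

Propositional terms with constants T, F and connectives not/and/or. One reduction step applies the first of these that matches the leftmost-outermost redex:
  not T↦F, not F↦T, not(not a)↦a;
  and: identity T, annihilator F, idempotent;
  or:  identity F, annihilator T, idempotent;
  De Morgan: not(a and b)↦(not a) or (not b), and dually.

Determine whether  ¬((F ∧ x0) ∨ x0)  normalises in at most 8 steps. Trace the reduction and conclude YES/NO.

Answer: YES — reaches normal form ¬x0 in 5 ≤ 8 steps

Reduction:
  start: ¬((F ∧ x0) ∨ x0)
  step 1: ¬(F ∧ x0) ∧ ¬x0
  step 2: (¬F ∨ ¬x0) ∧ ¬x0
  step 3: (T ∨ ¬x0) ∧ ¬x0
  step 4: T ∧ ¬x0
  step 5: ¬x0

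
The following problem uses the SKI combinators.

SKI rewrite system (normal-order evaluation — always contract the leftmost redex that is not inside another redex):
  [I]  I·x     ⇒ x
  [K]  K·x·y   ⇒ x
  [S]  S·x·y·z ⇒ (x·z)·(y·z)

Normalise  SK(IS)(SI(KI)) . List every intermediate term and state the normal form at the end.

  start: SK(IS)(SI(KI))
  step 1: K(SI(KI))(IS(SI(KI)))
  step 2: SI(KI)

Answer: normal form = SI(KI)  (in 2 steps)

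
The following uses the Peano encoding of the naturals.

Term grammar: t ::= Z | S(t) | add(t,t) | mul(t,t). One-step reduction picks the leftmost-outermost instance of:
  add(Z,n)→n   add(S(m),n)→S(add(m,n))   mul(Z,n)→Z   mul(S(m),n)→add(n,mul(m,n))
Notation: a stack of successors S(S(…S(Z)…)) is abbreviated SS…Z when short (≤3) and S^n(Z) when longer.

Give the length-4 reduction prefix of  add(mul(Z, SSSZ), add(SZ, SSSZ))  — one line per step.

Answer: after 4 steps: S^4(Z)

Working:
  start: add(mul(Z, SSSZ), add(SZ, SSSZ))
  [1] add(Z, add(SZ, SSSZ))
  [2] add(SZ, SSSZ)
  [3] S(add(Z, SSSZ))
  [4] S^4(Z)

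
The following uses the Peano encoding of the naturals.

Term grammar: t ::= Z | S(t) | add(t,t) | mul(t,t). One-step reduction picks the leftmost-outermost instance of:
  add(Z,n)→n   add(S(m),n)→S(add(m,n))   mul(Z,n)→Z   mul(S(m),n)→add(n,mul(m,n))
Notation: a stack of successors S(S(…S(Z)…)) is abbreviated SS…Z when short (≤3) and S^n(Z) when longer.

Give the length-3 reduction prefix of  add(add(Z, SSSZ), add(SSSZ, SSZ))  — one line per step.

Answer: after 3 steps: S(S(add(SZ, add(SSSZ, SSZ))))

Working:
  start: add(add(Z, SSSZ), add(SSSZ, SSZ))
  [1] add(SSSZ, add(SSSZ, SSZ))
  [2] S(add(SSZ, add(SSSZ, SSZ)))
  [3] S(S(add(SZ, add(SSSZ, SSZ))))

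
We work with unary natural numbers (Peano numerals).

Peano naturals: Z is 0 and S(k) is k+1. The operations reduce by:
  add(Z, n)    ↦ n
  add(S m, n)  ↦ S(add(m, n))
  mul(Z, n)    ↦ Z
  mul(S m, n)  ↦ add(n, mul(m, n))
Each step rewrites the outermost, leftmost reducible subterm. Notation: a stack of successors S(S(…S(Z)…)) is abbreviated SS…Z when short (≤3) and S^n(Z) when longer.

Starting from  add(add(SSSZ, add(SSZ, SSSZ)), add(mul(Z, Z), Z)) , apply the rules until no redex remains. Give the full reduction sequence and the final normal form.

  start: add(add(SSSZ, add(SSZ, SSSZ)), add(mul(Z, Z), Z))
  →1  add(S(add(SSZ, add(SSZ, SSSZ))), add(mul(Z, Z), Z))
  →2  S(add(add(SSZ, add(SSZ, SSSZ)), add(mul(Z, Z), Z)))
  →3  S(add(S(add(SZ, add(SSZ, SSSZ))), add(mul(Z, Z), Z)))
  →4  S(S(add(add(SZ, add(SSZ, SSSZ)), add(mul(Z, Z), Z))))
  →5  S(S(add(S(add(Z, add(SSZ, SSSZ))), add(mul(Z, Z), Z))))
  →6  S(S(S(add(add(Z, add(SSZ, SSSZ)), add(mul(Z, Z), Z)))))
  →7  S(S(S(add(add(SSZ, SSSZ), add(mul(Z, Z), Z)))))
  →8  S(S(S(add(S(add(SZ, SSSZ)), add(mul(Z, Z), Z)))))
  →9  S(S(S(S(add(add(SZ, SSSZ), add(mul(Z, Z), Z))))))
  →10  S(S(S(S(add(S(add(Z, SSSZ)), add(mul(Z, Z), Z))))))
  →11  S(S(S(S(S(add(add(Z, SSSZ), add(mul(Z, Z), Z)))))))
  →12  S(S(S(S(S(add(SSSZ, add(mul(Z, Z), Z)))))))
  →13  S(S(S(S(S(S(add(SSZ, add(mul(Z, Z), Z))))))))
  →14  S(S(S(S(S(S(S(add(SZ, add(mul(Z, Z), Z)))))))))
  →15  S(S(S(S(S(S(S(S(add(Z, add(mul(Z, Z), Z))))))))))
  →16  S(S(S(S(S(S(S(S(add(mul(Z, Z), Z)))))))))
  →17  S(S(S(S(S(S(S(S(add(Z, Z)))))))))
  →18  S^8(Z)

Answer: normal form = S^8(Z)  (in 18 steps)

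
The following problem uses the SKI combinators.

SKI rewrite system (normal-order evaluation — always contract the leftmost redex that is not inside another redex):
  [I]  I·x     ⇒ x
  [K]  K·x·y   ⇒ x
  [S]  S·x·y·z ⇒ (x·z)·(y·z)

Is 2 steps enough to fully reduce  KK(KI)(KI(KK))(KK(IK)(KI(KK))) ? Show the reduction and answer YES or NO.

  start: KK(KI)(KI(KK))(KK(IK)(KI(KK)))
  →1  K(KI(KK))(KK(IK)(KI(KK)))
  →2  KI(KK)

Answer: NO — after 2 steps the term is KI(KK), not yet normal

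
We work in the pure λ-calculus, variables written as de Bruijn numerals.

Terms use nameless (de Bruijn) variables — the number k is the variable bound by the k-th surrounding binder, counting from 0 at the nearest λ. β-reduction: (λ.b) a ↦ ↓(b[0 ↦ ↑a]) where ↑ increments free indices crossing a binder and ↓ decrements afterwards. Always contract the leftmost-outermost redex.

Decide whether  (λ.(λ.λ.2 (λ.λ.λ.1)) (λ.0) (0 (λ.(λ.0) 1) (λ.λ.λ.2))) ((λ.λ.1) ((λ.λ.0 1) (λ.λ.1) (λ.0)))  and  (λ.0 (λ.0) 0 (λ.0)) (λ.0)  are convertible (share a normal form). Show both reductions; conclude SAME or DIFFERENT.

Answer: DIFFERENT — A ⇓ λ.λ.1, B ⇓ λ.0

Reduction:
Term A:
  start: (λ.(λ.λ.2 (λ.λ.λ.1)) (λ.0) (0 (λ.(λ.0) 1) (λ.λ.λ.2))) ((λ.λ.1) ((λ.λ.0 1) (λ.λ.1) (λ.0)))
  step 1: (λ.λ.(λ.λ.1) ((λ.λ.0 1) (λ.λ.1) (λ.0)) (λ.λ.λ.1)) (λ.0) ((λ.λ.1) ((λ.λ.0 1) (λ.λ.1) (λ.0)) (λ.(λ.0) ((λ.λ.1) ((λ.λ.0 1) (λ.λ.1) (λ.0)))) (λ.λ.λ.2))
  step 2: (λ.(λ.λ.1) ((λ.λ.0 1) (λ.λ.1) (λ.0)) (λ.λ.λ.1)) ((λ.λ.1) ((λ.λ.0 1) (λ.λ.1) (λ.0)) (λ.(λ.0) ((λ.λ.1) ((λ.λ.0 1) (λ.λ.1) (λ.0)))) (λ.λ.λ.2))
  step 3: (λ.λ.1) ((λ.λ.0 1) (λ.λ.1) (λ.0)) (λ.λ.λ.1)
  step 4: (λ.(λ.λ.0 1) (λ.λ.1) (λ.0)) (λ.λ.λ.1)
  step 5: (λ.λ.0 1) (λ.λ.1) (λ.0)
  step 6: (λ.0 (λ.λ.1)) (λ.0)
  step 7: (λ.0) (λ.λ.1)
  step 8: λ.λ.1

Term B:
  start: (λ.0 (λ.0) 0 (λ.0)) (λ.0)
  step 1: (λ.0) (λ.0) (λ.0) (λ.0)
  step 2: (λ.0) (λ.0) (λ.0)
  step 3: (λ.0) (λ.0)
  step 4: λ.0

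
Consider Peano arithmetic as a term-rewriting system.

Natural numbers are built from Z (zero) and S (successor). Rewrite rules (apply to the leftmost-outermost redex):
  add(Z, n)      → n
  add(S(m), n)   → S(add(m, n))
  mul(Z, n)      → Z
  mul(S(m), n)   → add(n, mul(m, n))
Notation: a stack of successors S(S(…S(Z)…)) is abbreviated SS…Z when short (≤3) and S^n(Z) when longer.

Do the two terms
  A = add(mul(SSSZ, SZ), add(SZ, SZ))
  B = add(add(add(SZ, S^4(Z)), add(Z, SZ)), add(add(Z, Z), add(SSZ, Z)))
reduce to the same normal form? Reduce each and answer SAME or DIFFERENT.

Term A:
  start: add(mul(SSSZ, SZ), add(SZ, SZ))
  →1  add(add(SZ, mul(SSZ, SZ)), add(SZ, SZ))
  →2  add(S(add(Z, mul(SSZ, SZ))), add(SZ, SZ))
  →3  S(add(add(Z, mul(SSZ, SZ)), add(SZ, SZ)))
  →4  S(add(mul(SSZ, SZ), add(SZ, SZ)))
  →5  S(add(add(SZ, mul(SZ, SZ)), add(SZ, SZ)))
  →6  S(add(S(add(Z, mul(SZ, SZ))), add(SZ, SZ)))
  →7  S(S(add(add(Z, mul(SZ, SZ)), add(SZ, SZ))))
  →8  S(S(add(mul(SZ, SZ), add(SZ, SZ))))
  →9  S(S(add(add(SZ, mul(Z, SZ)), add(SZ, SZ))))
  →10  S(S(add(S(add(Z, mul(Z, SZ))), add(SZ, SZ))))
  →11  S(S(S(add(add(Z, mul(Z, SZ)), add(SZ, SZ)))))
  →12  S(S(S(add(mul(Z, SZ), add(SZ, SZ)))))
  →13  S(S(S(add(Z, add(SZ, SZ)))))
  →14  S(S(S(add(SZ, SZ))))
  →15  S(S(S(S(add(Z, SZ)))))
  →16  S^5(Z)

Term B:
  start: add(add(add(SZ, S^4(Z)), add(Z, SZ)), add(add(Z, Z), add(SSZ, Z)))
  →1  add(add(S(add(Z, S^4(Z))), add(Z, SZ)), add(add(Z, Z), add(SSZ, Z)))
  →2  add(S(add(add(Z, S^4(Z)), add(Z, SZ))), add(add(Z, Z), add(SSZ, Z)))
  →3  S(add(add(add(Z, S^4(Z)), add(Z, SZ)), add(add(Z, Z), add(SSZ, Z))))
  →4  S(add(add(S^4(Z), add(Z, SZ)), add(add(Z, Z), add(SSZ, Z))))
  →5  S(add(S(add(SSSZ, add(Z, SZ))), add(add(Z, Z), add(SSZ, Z))))
  →6  S(S(add(add(SSSZ, add(Z, SZ)), add(add(Z, Z), add(SSZ, Z)))))
  →7  S(S(add(S(add(SSZ, add(Z, SZ))), add(add(Z, Z), add(SSZ, Z)))))
  →8  S(S(S(add(add(SSZ, add(Z, SZ)), add(add(Z, Z), add(SSZ, Z))))))
  →9  S(S(S(add(S(add(SZ, add(Z, SZ))), add(add(Z, Z), add(SSZ, Z))))))
  →10  S(S(S(S(add(add(SZ, add(Z, SZ)), add(add(Z, Z), add(SSZ, Z)))))))
  →11  S(S(S(S(add(S(add(Z, add(Z, SZ))), add(add(Z, Z), add(SSZ, Z)))))))
  →12  S(S(S(S(S(add(add(Z, add(Z, SZ)), add(add(Z, Z), add(SSZ, Z))))))))
  →13  S(S(S(S(S(add(add(Z, SZ), add(add(Z, Z), add(SSZ, Z))))))))
  →14  S(S(S(S(S(add(SZ, add(add(Z, Z), add(SSZ, Z))))))))
  →15  S(S(S(S(S(S(add(Z, add(add(Z, Z), add(SSZ, Z)))))))))
  →16  S(S(S(S(S(S(add(add(Z, Z), add(SSZ, Z))))))))
  →17  S(S(S(S(S(S(add(Z, add(SSZ, Z))))))))
  →18  S(S(S(S(S(S(add(SSZ, Z)))))))
  →19  S(S(S(S(S(S(S(add(SZ, Z))))))))
  →20  S(S(S(S(S(S(S(S(add(Z, Z)))))))))
  →21  S^8(Z)

Answer: DIFFERENT — A ⇓ S^5(Z), B ⇓ S^8(Z)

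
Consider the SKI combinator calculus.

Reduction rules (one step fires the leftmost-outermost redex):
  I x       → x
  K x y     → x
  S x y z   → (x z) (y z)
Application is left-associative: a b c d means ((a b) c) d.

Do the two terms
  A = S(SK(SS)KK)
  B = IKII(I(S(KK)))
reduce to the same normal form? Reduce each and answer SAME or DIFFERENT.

Answer: SAME — A ⇓ S(KK), B ⇓ S(KK)

Derivation:
Term A:
  start: S(SK(SS)KK)
  step 1: S(KK(SSK)K)
  step 2: S(KK)

Term B:
  start: IKII(I(S(KK)))
  step 1: KII(I(S(KK)))
  step 2: I(I(S(KK)))
  step 3: I(S(KK))
  step 4: S(KK)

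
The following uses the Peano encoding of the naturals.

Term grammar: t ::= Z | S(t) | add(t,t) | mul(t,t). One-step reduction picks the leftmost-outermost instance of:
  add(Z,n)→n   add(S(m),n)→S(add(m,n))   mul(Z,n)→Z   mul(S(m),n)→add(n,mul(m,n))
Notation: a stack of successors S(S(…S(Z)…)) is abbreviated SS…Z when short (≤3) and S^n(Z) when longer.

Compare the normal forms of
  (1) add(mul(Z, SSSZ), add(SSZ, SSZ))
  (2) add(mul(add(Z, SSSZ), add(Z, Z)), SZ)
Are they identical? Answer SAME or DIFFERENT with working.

Term A:
  start: add(mul(Z, SSSZ), add(SSZ, SSZ))
  [1] add(Z, add(SSZ, SSZ))
  [2] add(SSZ, SSZ)
  [3] S(add(SZ, SSZ))
  [4] S(S(add(Z, SSZ)))
  [5] S^4(Z)

Term B:
  start: add(mul(add(Z, SSSZ), add(Z, Z)), SZ)
  [1] add(mul(SSSZ, add(Z, Z)), SZ)
  [2] add(add(add(Z, Z), mul(SSZ, add(Z, Z))), SZ)
  [3] add(add(Z, mul(SSZ, add(Z, Z))), SZ)
  [4] add(mul(SSZ, add(Z, Z)), SZ)
  [5] add(add(add(Z, Z), mul(SZ, add(Z, Z))), SZ)
  [6] add(add(Z, mul(SZ, add(Z, Z))), SZ)
  [7] add(mul(SZ, add(Z, Z)), SZ)
  [8] add(add(add(Z, Z), mul(Z, add(Z, Z))), SZ)
  [9] add(add(Z, mul(Z, add(Z, Z))), SZ)
  [10] add(mul(Z, add(Z, Z)), SZ)
  [11] add(Z, SZ)
  [12] SZ

Answer: DIFFERENT — A ⇓ S^4(Z), B ⇓ SZ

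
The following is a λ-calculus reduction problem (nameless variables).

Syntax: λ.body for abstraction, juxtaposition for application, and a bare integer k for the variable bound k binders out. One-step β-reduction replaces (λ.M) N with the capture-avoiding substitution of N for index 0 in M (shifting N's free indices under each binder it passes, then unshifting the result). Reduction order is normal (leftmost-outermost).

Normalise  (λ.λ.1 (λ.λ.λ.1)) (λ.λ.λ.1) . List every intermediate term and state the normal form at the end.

Answer: normal form = λ.λ.λ.1  (in 2 steps)

Derivation:
  start: (λ.λ.1 (λ.λ.λ.1)) (λ.λ.λ.1)
  →1  λ.(λ.λ.λ.1) (λ.λ.λ.1)
  →2  λ.λ.λ.1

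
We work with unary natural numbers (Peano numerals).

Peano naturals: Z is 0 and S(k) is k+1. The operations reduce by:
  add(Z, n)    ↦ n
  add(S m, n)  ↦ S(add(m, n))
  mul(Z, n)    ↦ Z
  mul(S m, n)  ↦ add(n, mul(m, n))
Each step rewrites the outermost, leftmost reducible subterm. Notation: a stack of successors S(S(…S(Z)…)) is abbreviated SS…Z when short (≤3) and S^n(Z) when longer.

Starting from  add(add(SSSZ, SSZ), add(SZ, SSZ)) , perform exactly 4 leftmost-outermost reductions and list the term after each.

  start: add(add(SSSZ, SSZ), add(SZ, SSZ))
  step 1: add(S(add(SSZ, SSZ)), add(SZ, SSZ))
  step 2: S(add(add(SSZ, SSZ), add(SZ, SSZ)))
  step 3: S(add(S(add(SZ, SSZ)), add(SZ, SSZ)))
  step 4: S(S(add(add(SZ, SSZ), add(SZ, SSZ))))

Answer: after 4 steps: S(S(add(add(SZ, SSZ), add(SZ, SSZ))))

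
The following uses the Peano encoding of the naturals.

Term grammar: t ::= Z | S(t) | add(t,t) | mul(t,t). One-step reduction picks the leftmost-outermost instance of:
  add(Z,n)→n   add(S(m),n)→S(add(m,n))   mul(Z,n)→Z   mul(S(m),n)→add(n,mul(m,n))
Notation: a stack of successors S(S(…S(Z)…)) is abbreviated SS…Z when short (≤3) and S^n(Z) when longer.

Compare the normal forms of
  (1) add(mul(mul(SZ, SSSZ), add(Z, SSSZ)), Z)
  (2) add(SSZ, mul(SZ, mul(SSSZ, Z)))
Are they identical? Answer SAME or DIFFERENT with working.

Term A:
  start: add(mul(mul(SZ, SSSZ), add(Z, SSSZ)), Z)
  →1  add(mul(add(SSSZ, mul(Z, SSSZ)), add(Z, SSSZ)), Z)
  →2  add(mul(S(add(SSZ, mul(Z, SSSZ))), add(Z, SSSZ)), Z)
  →3  add(add(add(Z, SSSZ), mul(add(SSZ, mul(Z, SSSZ)), add(Z, SSSZ))), Z)
  →4  add(add(SSSZ, mul(add(SSZ, mul(Z, SSSZ)), add(Z, SSSZ))), Z)
  →5  add(S(add(SSZ, mul(add(SSZ, mul(Z, SSSZ)), add(Z, SSSZ)))), Z)
  →6  S(add(add(SSZ, mul(add(SSZ, mul(Z, SSSZ)), add(Z, SSSZ))), Z))
  →7  S(add(S(add(SZ, mul(add(SSZ, mul(Z, SSSZ)), add(Z, SSSZ)))), Z))
  →8  S(S(add(add(SZ, mul(add(SSZ, mul(Z, SSSZ)), add(Z, SSSZ))), Z)))
  →9  S(S(add(S(add(Z, mul(add(SSZ, mul(Z, SSSZ)), add(Z, SSSZ)))), Z)))
  →10  S(S(S(add(add(Z, mul(add(SSZ, mul(Z, SSSZ)), add(Z, SSSZ))), Z))))
  →11  S(S(S(add(mul(add(SSZ, mul(Z, SSSZ)), add(Z, SSSZ)), Z))))
  →12  S(S(S(add(mul(S(add(SZ, mul(Z, SSSZ))), add(Z, SSSZ)), Z))))
  →13  S(S(S(add(add(add(Z, SSSZ), mul(add(SZ, mul(Z, SSSZ)), add(Z, SSSZ))), Z))))
  →14  S(S(S(add(add(SSSZ, mul(add(SZ, mul(Z, SSSZ)), add(Z, SSSZ))), Z))))
  →15  S(S(S(add(S(add(SSZ, mul(add(SZ, mul(Z, SSSZ)), add(Z, SSSZ)))), Z))))
  →16  S(S(S(S(add(add(SSZ, mul(add(SZ, mul(Z, SSSZ)), add(Z, SSSZ))), Z)))))
  →17  S(S(S(S(add(S(add(SZ, mul(add(SZ, mul(Z, SSSZ)), add(Z, SSSZ)))), Z)))))
  →18  S(S(S(S(S(add(add(SZ, mul(add(SZ, mul(Z, SSSZ)), add(Z, SSSZ))), Z))))))
  →19  S(S(S(S(S(add(S(add(Z, mul(add(SZ, mul(Z, SSSZ)), add(Z, SSSZ)))), Z))))))
  →20  S(S(S(S(S(S(add(add(Z, mul(add(SZ, mul(Z, SSSZ)), add(Z, SSSZ))), Z)))))))
  →21  S(S(S(S(S(S(add(mul(add(SZ, mul(Z, SSSZ)), add(Z, SSSZ)), Z)))))))
  →22  S(S(S(S(S(S(add(mul(S(add(Z, mul(Z, SSSZ))), add(Z, SSSZ)), Z)))))))
  →23  S(S(S(S(S(S(add(add(add(Z, SSSZ), mul(add(Z, mul(Z, SSSZ)), add(Z, SSSZ))), Z)))))))
  →24  S(S(S(S(S(S(add(add(SSSZ, mul(add(Z, mul(Z, SSSZ)), add(Z, SSSZ))), Z)))))))
  →25  S(S(S(S(S(S(add(S(add(SSZ, mul(add(Z, mul(Z, SSSZ)), add(Z, SSSZ)))), Z)))))))
  →26  S(S(S(S(S(S(S(add(add(SSZ, mul(add(Z, mul(Z, SSSZ)), add(Z, SSSZ))), Z))))))))
  →27  S(S(S(S(S(S(S(add(S(add(SZ, mul(add(Z, mul(Z, SSSZ)), add(Z, SSSZ)))), Z))))))))
  →28  S(S(S(S(S(S(S(S(add(add(SZ, mul(add(Z, mul(Z, SSSZ)), add(Z, SSSZ))), Z)))))))))
  →29  S(S(S(S(S(S(S(S(add(S(add(Z, mul(add(Z, mul(Z, SSSZ)), add(Z, SSSZ)))), Z)))))))))
  →30  S(S(S(S(S(S(S(S(S(add(add(Z, mul(add(Z, mul(Z, SSSZ)), add(Z, SSSZ))), Z))))))))))
  →31  S(S(S(S(S(S(S(S(S(add(mul(add(Z, mul(Z, SSSZ)), add(Z, SSSZ)), Z))))))))))
  →32  S(S(S(S(S(S(S(S(S(add(mul(mul(Z, SSSZ), add(Z, SSSZ)), Z))))))))))
  →33  S(S(S(S(S(S(S(S(S(add(mul(Z, add(Z, SSSZ)), Z))))))))))
  →34  S(S(S(S(S(S(S(S(S(add(Z, Z))))))))))
  →35  S^9(Z)

Term B:
  start: add(SSZ, mul(SZ, mul(SSSZ, Z)))
  →1  S(add(SZ, mul(SZ, mul(SSSZ, Z))))
  →2  S(S(add(Z, mul(SZ, mul(SSSZ, Z)))))
  →3  S(S(mul(SZ, mul(SSSZ, Z))))
  →4  S(S(add(mul(SSSZ, Z), mul(Z, mul(SSSZ, Z)))))
  →5  S(S(add(add(Z, mul(SSZ, Z)), mul(Z, mul(SSSZ, Z)))))
  →6  S(S(add(mul(SSZ, Z), mul(Z, mul(SSSZ, Z)))))
  →7  S(S(add(add(Z, mul(SZ, Z)), mul(Z, mul(SSSZ, Z)))))
  →8  S(S(add(mul(SZ, Z), mul(Z, mul(SSSZ, Z)))))
  →9  S(S(add(add(Z, mul(Z, Z)), mul(Z, mul(SSSZ, Z)))))
  →10  S(S(add(mul(Z, Z), mul(Z, mul(SSSZ, Z)))))
  →11  S(S(add(Z, mul(Z, mul(SSSZ, Z)))))
  →12  S(S(mul(Z, mul(SSSZ, Z))))
  →13  SSZ

Answer: DIFFERENT — A ⇓ S^9(Z), B ⇓ SSZ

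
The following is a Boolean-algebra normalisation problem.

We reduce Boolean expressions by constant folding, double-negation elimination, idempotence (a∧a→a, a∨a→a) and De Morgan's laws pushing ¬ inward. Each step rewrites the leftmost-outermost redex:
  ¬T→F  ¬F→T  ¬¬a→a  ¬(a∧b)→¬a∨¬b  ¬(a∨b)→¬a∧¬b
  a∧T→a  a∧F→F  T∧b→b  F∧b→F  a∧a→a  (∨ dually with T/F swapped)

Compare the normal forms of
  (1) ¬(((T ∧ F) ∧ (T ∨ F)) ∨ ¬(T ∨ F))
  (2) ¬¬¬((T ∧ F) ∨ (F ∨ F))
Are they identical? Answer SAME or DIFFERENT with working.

Term A:
  start: ¬(((T ∧ F) ∧ (T ∨ F)) ∨ ¬(T ∨ F))
  →1  ¬((T ∧ F) ∧ (T ∨ F)) ∧ ¬¬(T ∨ F)
  →2  (¬(T ∧ F) ∨ ¬(T ∨ F)) ∧ ¬¬(T ∨ F)
  →3  ((¬T ∨ ¬F) ∨ ¬(T ∨ F)) ∧ ¬¬(T ∨ F)
  →4  ((F ∨ ¬F) ∨ ¬(T ∨ F)) ∧ ¬¬(T ∨ F)
  →5  (¬F ∨ ¬(T ∨ F)) ∧ ¬¬(T ∨ F)
  →6  (T ∨ ¬(T ∨ F)) ∧ ¬¬(T ∨ F)
  →7  T ∧ ¬¬(T ∨ F)
  →8  ¬¬(T ∨ F)
  →9  T ∨ F
  →10  T

Term B:
  start: ¬¬¬((T ∧ F) ∨ (F ∨ F))
  →1  ¬((T ∧ F) ∨ (F ∨ F))
  →2  ¬(T ∧ F) ∧ ¬(F ∨ F)
  →3  (¬T ∨ ¬F) ∧ ¬(F ∨ F)
  →4  (F ∨ ¬F) ∧ ¬(F ∨ F)
  →5  ¬F ∧ ¬(F ∨ F)
  →6  T ∧ ¬(F ∨ F)
  →7  ¬(F ∨ F)
  →8  ¬F ∧ ¬F
  →9  ¬F
  →10  T

Answer: SAME — A ⇓ T, B ⇓ T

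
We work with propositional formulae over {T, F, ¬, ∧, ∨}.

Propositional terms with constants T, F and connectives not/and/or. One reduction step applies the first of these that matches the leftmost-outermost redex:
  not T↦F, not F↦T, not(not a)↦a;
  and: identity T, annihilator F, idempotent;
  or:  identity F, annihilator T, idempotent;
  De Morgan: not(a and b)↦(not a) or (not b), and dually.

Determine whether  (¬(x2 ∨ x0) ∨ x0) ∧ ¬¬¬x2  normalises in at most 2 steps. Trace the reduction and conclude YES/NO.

Answer: YES — reaches normal form ((¬x2 ∧ ¬x0) ∨ x0) ∧ ¬x2 in 2 ≤ 2 steps

Derivation:
  start: (¬(x2 ∨ x0) ∨ x0) ∧ ¬¬¬x2
  →1  ((¬x2 ∧ ¬x0) ∨ x0) ∧ ¬¬¬x2
  →2  ((¬x2 ∧ ¬x0) ∨ x0) ∧ ¬x2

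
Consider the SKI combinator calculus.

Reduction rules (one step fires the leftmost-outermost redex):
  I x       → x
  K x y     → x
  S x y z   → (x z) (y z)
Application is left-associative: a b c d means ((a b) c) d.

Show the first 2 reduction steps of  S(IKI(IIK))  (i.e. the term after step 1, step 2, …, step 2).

  start: S(IKI(IIK))
  [1] S(KI(IIK))
  [2] SI

Answer: after 2 steps: SI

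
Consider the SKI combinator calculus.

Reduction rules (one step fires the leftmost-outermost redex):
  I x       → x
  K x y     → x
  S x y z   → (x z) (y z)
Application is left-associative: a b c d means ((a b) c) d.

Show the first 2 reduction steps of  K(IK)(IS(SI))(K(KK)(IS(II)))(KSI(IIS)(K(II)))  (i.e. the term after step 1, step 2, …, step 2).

Answer: after 2 steps: K(K(KK)(IS(II)))(KSI(IIS)(K(II)))

Working:
  start: K(IK)(IS(SI))(K(KK)(IS(II)))(KSI(IIS)(K(II)))
  →1  IK(K(KK)(IS(II)))(KSI(IIS)(K(II)))
  →2  K(K(KK)(IS(II)))(KSI(IIS)(K(II)))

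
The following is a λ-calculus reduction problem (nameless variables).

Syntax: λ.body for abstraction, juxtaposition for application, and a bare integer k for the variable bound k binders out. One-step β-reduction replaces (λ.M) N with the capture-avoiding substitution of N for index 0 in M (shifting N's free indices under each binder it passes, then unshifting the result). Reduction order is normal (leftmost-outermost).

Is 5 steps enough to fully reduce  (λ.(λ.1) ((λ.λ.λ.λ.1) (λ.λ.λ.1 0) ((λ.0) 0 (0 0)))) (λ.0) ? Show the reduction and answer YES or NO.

  start: (λ.(λ.1) ((λ.λ.λ.λ.1) (λ.λ.λ.1 0) ((λ.0) 0 (0 0)))) (λ.0)
  →1  (λ.λ.0) ((λ.λ.λ.λ.1) (λ.λ.λ.1 0) ((λ.0) (λ.0) ((λ.0) (λ.0))))
  →2  λ.0

Answer: YES — reaches normal form λ.0 in 2 ≤ 5 steps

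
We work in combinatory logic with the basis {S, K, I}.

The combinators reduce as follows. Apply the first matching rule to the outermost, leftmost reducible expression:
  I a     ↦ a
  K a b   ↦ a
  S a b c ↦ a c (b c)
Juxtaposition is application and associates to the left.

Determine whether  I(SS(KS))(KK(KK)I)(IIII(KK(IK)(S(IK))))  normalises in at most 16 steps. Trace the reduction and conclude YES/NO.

Answer: YES — reaches normal form S(K(SK)) in 13 ≤ 16 steps

Derivation:
  start: I(SS(KS))(KK(KK)I)(IIII(KK(IK)(S(IK))))
  →1  SS(KS)(KK(KK)I)(IIII(KK(IK)(S(IK))))
  →2  S(KK(KK)I)(KS(KK(KK)I))(IIII(KK(IK)(S(IK))))
  →3  KK(KK)I(IIII(KK(IK)(S(IK))))(KS(KK(KK)I)(IIII(KK(IK)(S(IK)))))
  →4  KI(IIII(KK(IK)(S(IK))))(KS(KK(KK)I)(IIII(KK(IK)(S(IK)))))
  →5  I(KS(KK(KK)I)(IIII(KK(IK)(S(IK)))))
  →6  KS(KK(KK)I)(IIII(KK(IK)(S(IK))))
  →7  S(IIII(KK(IK)(S(IK))))
  →8  S(III(KK(IK)(S(IK))))
  →9  S(II(KK(IK)(S(IK))))
  →10  S(I(KK(IK)(S(IK))))
  →11  S(KK(IK)(S(IK)))
  →12  S(K(S(IK)))
  →13  S(K(SK))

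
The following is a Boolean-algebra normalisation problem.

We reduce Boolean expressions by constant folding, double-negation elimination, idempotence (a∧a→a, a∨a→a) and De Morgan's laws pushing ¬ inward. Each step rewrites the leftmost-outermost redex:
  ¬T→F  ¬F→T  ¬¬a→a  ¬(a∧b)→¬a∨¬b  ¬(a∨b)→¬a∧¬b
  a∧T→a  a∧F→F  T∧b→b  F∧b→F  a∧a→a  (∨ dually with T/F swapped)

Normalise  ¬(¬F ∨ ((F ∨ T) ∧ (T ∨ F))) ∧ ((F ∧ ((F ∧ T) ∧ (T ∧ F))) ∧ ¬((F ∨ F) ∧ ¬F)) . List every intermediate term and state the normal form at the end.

  start: ¬(¬F ∨ ((F ∨ T) ∧ (T ∨ F))) ∧ ((F ∧ ((F ∧ T) ∧ (T ∧ F))) ∧ ¬((F ∨ F) ∧ ¬F))
  →1  (¬¬F ∧ ¬((F ∨ T) ∧ (T ∨ F))) ∧ ((F ∧ ((F ∧ T) ∧ (T ∧ F))) ∧ ¬((F ∨ F) ∧ ¬F))
  →2  (F ∧ ¬((F ∨ T) ∧ (T ∨ F))) ∧ ((F ∧ ((F ∧ T) ∧ (T ∧ F))) ∧ ¬((F ∨ F) ∧ ¬F))
  →3  F ∧ ((F ∧ ((F ∧ T) ∧ (T ∧ F))) ∧ ¬((F ∨ F) ∧ ¬F))
  →4  F

Answer: normal form = F  (in 4 steps)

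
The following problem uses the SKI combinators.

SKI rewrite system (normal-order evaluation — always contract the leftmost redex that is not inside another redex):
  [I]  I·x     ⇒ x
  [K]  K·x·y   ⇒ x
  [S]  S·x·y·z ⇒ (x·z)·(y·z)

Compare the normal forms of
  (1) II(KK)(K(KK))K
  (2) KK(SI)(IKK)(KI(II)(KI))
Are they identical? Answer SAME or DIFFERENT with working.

Answer: SAME — A ⇓ KK, B ⇓ KK

Derivation:
Term A:
  start: II(KK)(K(KK))K
  step 1: I(KK)(K(KK))K
  step 2: KK(K(KK))K
  step 3: KK

Term B:
  start: KK(SI)(IKK)(KI(II)(KI))
  step 1: K(IKK)(KI(II)(KI))
  step 2: IKK
  step 3: KK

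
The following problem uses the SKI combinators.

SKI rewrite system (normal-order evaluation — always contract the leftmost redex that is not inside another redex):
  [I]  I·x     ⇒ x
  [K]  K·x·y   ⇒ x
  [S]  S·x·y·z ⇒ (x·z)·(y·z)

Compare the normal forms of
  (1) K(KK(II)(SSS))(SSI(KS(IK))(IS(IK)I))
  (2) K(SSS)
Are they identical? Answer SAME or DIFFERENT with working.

Term A:
  start: K(KK(II)(SSS))(SSI(KS(IK))(IS(IK)I))
  step 1: KK(II)(SSS)
  step 2: K(SSS)

Term B:
  start: K(SSS)

Answer: SAME — A ⇓ K(SSS), B ⇓ K(SSS)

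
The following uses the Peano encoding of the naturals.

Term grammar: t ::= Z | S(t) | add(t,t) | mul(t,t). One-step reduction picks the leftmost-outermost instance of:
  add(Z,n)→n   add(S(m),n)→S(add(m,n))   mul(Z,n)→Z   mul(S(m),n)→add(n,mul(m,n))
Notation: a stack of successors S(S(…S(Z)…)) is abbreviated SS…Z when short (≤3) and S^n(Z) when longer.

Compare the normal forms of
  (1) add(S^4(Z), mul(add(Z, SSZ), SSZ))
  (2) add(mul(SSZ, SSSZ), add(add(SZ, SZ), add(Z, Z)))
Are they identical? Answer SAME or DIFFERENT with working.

Answer: SAME — A ⇓ S^8(Z), B ⇓ S^8(Z)

Working:
Term A:
  start: add(S^4(Z), mul(add(Z, SSZ), SSZ))
  →1  S(add(SSSZ, mul(add(Z, SSZ), SSZ)))
  →2  S(S(add(SSZ, mul(add(Z, SSZ), SSZ))))
  →3  S(S(S(add(SZ, mul(add(Z, SSZ), SSZ)))))
  →4  S(S(S(S(add(Z, mul(add(Z, SSZ), SSZ))))))
  →5  S(S(S(S(mul(add(Z, SSZ), SSZ)))))
  →6  S(S(S(S(mul(SSZ, SSZ)))))
  →7  S(S(S(S(add(SSZ, mul(SZ, SSZ))))))
  →8  S(S(S(S(S(add(SZ, mul(SZ, SSZ)))))))
  →9  S(S(S(S(S(S(add(Z, mul(SZ, SSZ))))))))
  →10  S(S(S(S(S(S(mul(SZ, SSZ)))))))
  →11  S(S(S(S(S(S(add(SSZ, mul(Z, SSZ))))))))
  →12  S(S(S(S(S(S(S(add(SZ, mul(Z, SSZ)))))))))
  →13  S(S(S(S(S(S(S(S(add(Z, mul(Z, SSZ))))))))))
  →14  S(S(S(S(S(S(S(S(mul(Z, SSZ)))))))))
  →15  S^8(Z)

Term B:
  start: add(mul(SSZ, SSSZ), add(add(SZ, SZ), add(Z, Z)))
  →1  add(add(SSSZ, mul(SZ, SSSZ)), add(add(SZ, SZ), add(Z, Z)))
  →2  add(S(add(SSZ, mul(SZ, SSSZ))), add(add(SZ, SZ), add(Z, Z)))
  →3  S(add(add(SSZ, mul(SZ, SSSZ)), add(add(SZ, SZ), add(Z, Z))))
  →4  S(add(S(add(SZ, mul(SZ, SSSZ))), add(add(SZ, SZ), add(Z, Z))))
  →5  S(S(add(add(SZ, mul(SZ, SSSZ)), add(add(SZ, SZ), add(Z, Z)))))
  →6  S(S(add(S(add(Z, mul(SZ, SSSZ))), add(add(SZ, SZ), add(Z, Z)))))
  →7  S(S(S(add(add(Z, mul(SZ, SSSZ)), add(add(SZ, SZ), add(Z, Z))))))
  →8  S(S(S(add(mul(SZ, SSSZ), add(add(SZ, SZ), add(Z, Z))))))
  →9  S(S(S(add(add(SSSZ, mul(Z, SSSZ)), add(add(SZ, SZ), add(Z, Z))))))
  →10  S(S(S(add(S(add(SSZ, mul(Z, SSSZ))), add(add(SZ, SZ), add(Z, Z))))))
  →11  S(S(S(S(add(add(SSZ, mul(Z, SSSZ)), add(add(SZ, SZ), add(Z, Z)))))))
  →12  S(S(S(S(add(S(add(SZ, mul(Z, SSSZ))), add(add(SZ, SZ), add(Z, Z)))))))
  →13  S(S(S(S(S(add(add(SZ, mul(Z, SSSZ)), add(add(SZ, SZ), add(Z, Z))))))))
  →14  S(S(S(S(S(add(S(add(Z, mul(Z, SSSZ))), add(add(SZ, SZ), add(Z, Z))))))))
  →15  S(S(S(S(S(S(add(add(Z, mul(Z, SSSZ)), add(add(SZ, SZ), add(Z, Z)))))))))
  →16  S(S(S(S(S(S(add(mul(Z, SSSZ), add(add(SZ, SZ), add(Z, Z)))))))))
  →17  S(S(S(S(S(S(add(Z, add(add(SZ, SZ), add(Z, Z)))))))))
  →18  S(S(S(S(S(S(add(add(SZ, SZ), add(Z, Z))))))))
  →19  S(S(S(S(S(S(add(S(add(Z, SZ)), add(Z, Z))))))))
  →20  S(S(S(S(S(S(S(add(add(Z, SZ), add(Z, Z)))))))))
  →21  S(S(S(S(S(S(S(add(SZ, add(Z, Z)))))))))
  →22  S(S(S(S(S(S(S(S(add(Z, add(Z, Z))))))))))
  →23  S(S(S(S(S(S(S(S(add(Z, Z)))))))))
  →24  S^8(Z)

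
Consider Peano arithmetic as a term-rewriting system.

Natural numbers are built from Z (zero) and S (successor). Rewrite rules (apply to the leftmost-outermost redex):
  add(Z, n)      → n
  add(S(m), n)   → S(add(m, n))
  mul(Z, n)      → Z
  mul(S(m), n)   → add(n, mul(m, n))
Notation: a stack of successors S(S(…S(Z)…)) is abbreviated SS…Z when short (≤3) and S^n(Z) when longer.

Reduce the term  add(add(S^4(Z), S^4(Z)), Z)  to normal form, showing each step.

  start: add(add(S^4(Z), S^4(Z)), Z)
  step 1: add(S(add(SSSZ, S^4(Z))), Z)
  step 2: S(add(add(SSSZ, S^4(Z)), Z))
  step 3: S(add(S(add(SSZ, S^4(Z))), Z))
  step 4: S(S(add(add(SSZ, S^4(Z)), Z)))
  step 5: S(S(add(S(add(SZ, S^4(Z))), Z)))
  step 6: S(S(S(add(add(SZ, S^4(Z)), Z))))
  step 7: S(S(S(add(S(add(Z, S^4(Z))), Z))))
  step 8: S(S(S(S(add(add(Z, S^4(Z)), Z)))))
  step 9: S(S(S(S(add(S^4(Z), Z)))))
  step 10: S(S(S(S(S(add(SSSZ, Z))))))
  step 11: S(S(S(S(S(S(add(SSZ, Z)))))))
  step 12: S(S(S(S(S(S(S(add(SZ, Z))))))))
  step 13: S(S(S(S(S(S(S(S(add(Z, Z)))))))))
  step 14: S^8(Z)

Answer: normal form = S^8(Z)  (in 14 steps)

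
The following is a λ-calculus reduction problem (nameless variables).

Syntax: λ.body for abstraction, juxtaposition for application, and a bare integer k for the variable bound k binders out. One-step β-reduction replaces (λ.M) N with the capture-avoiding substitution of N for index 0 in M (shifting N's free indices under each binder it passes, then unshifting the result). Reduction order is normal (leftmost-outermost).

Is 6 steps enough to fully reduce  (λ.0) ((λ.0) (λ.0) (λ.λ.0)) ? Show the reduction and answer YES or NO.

Answer: YES — reaches normal form λ.λ.0 in 3 ≤ 6 steps

Derivation:
  start: (λ.0) ((λ.0) (λ.0) (λ.λ.0))
  →1  (λ.0) (λ.0) (λ.λ.0)
  →2  (λ.0) (λ.λ.0)
  →3  λ.λ.0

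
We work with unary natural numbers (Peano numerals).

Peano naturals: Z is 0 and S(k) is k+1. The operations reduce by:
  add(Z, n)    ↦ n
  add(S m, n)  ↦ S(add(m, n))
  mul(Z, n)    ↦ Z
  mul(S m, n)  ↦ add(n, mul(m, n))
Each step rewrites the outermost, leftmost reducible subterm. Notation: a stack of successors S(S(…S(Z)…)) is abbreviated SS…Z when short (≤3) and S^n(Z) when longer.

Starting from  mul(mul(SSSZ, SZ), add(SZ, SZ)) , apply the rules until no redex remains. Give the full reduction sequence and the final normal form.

Answer: normal form = S^6(Z)  (in 29 steps)

Derivation:
  start: mul(mul(SSSZ, SZ), add(SZ, SZ))
  →1  mul(add(SZ, mul(SSZ, SZ)), add(SZ, SZ))
  →2  mul(S(add(Z, mul(SSZ, SZ))), add(SZ, SZ))
  →3  add(add(SZ, SZ), mul(add(Z, mul(SSZ, SZ)), add(SZ, SZ)))
  →4  add(S(add(Z, SZ)), mul(add(Z, mul(SSZ, SZ)), add(SZ, SZ)))
  →5  S(add(add(Z, SZ), mul(add(Z, mul(SSZ, SZ)), add(SZ, SZ))))
  →6  S(add(SZ, mul(add(Z, mul(SSZ, SZ)), add(SZ, SZ))))
  →7  S(S(add(Z, mul(add(Z, mul(SSZ, SZ)), add(SZ, SZ)))))
  →8  S(S(mul(add(Z, mul(SSZ, SZ)), add(SZ, SZ))))
  →9  S(S(mul(mul(SSZ, SZ), add(SZ, SZ))))
  →10  S(S(mul(add(SZ, mul(SZ, SZ)), add(SZ, SZ))))
  →11  S(S(mul(S(add(Z, mul(SZ, SZ))), add(SZ, SZ))))
  →12  S(S(add(add(SZ, SZ), mul(add(Z, mul(SZ, SZ)), add(SZ, SZ)))))
  →13  S(S(add(S(add(Z, SZ)), mul(add(Z, mul(SZ, SZ)), add(SZ, SZ)))))
  →14  S(S(S(add(add(Z, SZ), mul(add(Z, mul(SZ, SZ)), add(SZ, SZ))))))
  →15  S(S(S(add(SZ, mul(add(Z, mul(SZ, SZ)), add(SZ, SZ))))))
  →16  S(S(S(S(add(Z, mul(add(Z, mul(SZ, SZ)), add(SZ, SZ)))))))
  →17  S(S(S(S(mul(add(Z, mul(SZ, SZ)), add(SZ, SZ))))))
  →18  S(S(S(S(mul(mul(SZ, SZ), add(SZ, SZ))))))
  →19  S(S(S(S(mul(add(SZ, mul(Z, SZ)), add(SZ, SZ))))))
  →20  S(S(S(S(mul(S(add(Z, mul(Z, SZ))), add(SZ, SZ))))))
  →21  S(S(S(S(add(add(SZ, SZ), mul(add(Z, mul(Z, SZ)), add(SZ, SZ)))))))
  →22  S(S(S(S(add(S(add(Z, SZ)), mul(add(Z, mul(Z, SZ)), add(SZ, SZ)))))))
  →23  S(S(S(S(S(add(add(Z, SZ), mul(add(Z, mul(Z, SZ)), add(SZ, SZ))))))))
  →24  S(S(S(S(S(add(SZ, mul(add(Z, mul(Z, SZ)), add(SZ, SZ))))))))
  →25  S(S(S(S(S(S(add(Z, mul(add(Z, mul(Z, SZ)), add(SZ, SZ)))))))))
  →26  S(S(S(S(S(S(mul(add(Z, mul(Z, SZ)), add(SZ, SZ))))))))
  →27  S(S(S(S(S(S(mul(mul(Z, SZ), add(SZ, SZ))))))))
  →28  S(S(S(S(S(S(mul(Z, add(SZ, SZ))))))))
  →29  S^6(Z)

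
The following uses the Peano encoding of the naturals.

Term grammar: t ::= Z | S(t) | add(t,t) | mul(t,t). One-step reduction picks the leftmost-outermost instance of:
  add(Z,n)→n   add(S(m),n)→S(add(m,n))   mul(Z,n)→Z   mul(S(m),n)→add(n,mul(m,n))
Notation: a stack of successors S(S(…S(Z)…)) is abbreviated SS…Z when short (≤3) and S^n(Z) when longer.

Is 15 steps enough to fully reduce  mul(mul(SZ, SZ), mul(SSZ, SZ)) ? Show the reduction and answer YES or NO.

  start: mul(mul(SZ, SZ), mul(SSZ, SZ))
  [1] mul(add(SZ, mul(Z, SZ)), mul(SSZ, SZ))
  [2] mul(S(add(Z, mul(Z, SZ))), mul(SSZ, SZ))
  [3] add(mul(SSZ, SZ), mul(add(Z, mul(Z, SZ)), mul(SSZ, SZ)))
  [4] add(add(SZ, mul(SZ, SZ)), mul(add(Z, mul(Z, SZ)), mul(SSZ, SZ)))
  [5] add(S(add(Z, mul(SZ, SZ))), mul(add(Z, mul(Z, SZ)), mul(SSZ, SZ)))
  [6] S(add(add(Z, mul(SZ, SZ)), mul(add(Z, mul(Z, SZ)), mul(SSZ, SZ))))
  [7] S(add(mul(SZ, SZ), mul(add(Z, mul(Z, SZ)), mul(SSZ, SZ))))
  [8] S(add(add(SZ, mul(Z, SZ)), mul(add(Z, mul(Z, SZ)), mul(SSZ, SZ))))
  [9] S(add(S(add(Z, mul(Z, SZ))), mul(add(Z, mul(Z, SZ)), mul(SSZ, SZ))))
  [10] S(S(add(add(Z, mul(Z, SZ)), mul(add(Z, mul(Z, SZ)), mul(SSZ, SZ)))))
  [11] S(S(add(mul(Z, SZ), mul(add(Z, mul(Z, SZ)), mul(SSZ, SZ)))))
  [12] S(S(add(Z, mul(add(Z, mul(Z, SZ)), mul(SSZ, SZ)))))
  [13] S(S(mul(add(Z, mul(Z, SZ)), mul(SSZ, SZ))))
  [14] S(S(mul(mul(Z, SZ), mul(SSZ, SZ))))
  [15] S(S(mul(Z, mul(SSZ, SZ))))

Answer: NO — after 15 steps the term is S(S(mul(Z, mul(SSZ, SZ)))), not yet normal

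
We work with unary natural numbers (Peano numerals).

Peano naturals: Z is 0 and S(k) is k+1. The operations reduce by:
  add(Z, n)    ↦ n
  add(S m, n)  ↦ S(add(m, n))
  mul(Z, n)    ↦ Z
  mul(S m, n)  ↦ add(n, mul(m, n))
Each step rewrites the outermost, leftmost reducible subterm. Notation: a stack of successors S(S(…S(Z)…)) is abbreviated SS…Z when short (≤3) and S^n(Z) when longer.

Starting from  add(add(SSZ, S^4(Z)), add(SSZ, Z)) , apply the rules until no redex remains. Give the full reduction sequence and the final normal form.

Answer: normal form = S^8(Z)  (in 13 steps)

Reduction:
  start: add(add(SSZ, S^4(Z)), add(SSZ, Z))
  [1] add(S(add(SZ, S^4(Z))), add(SSZ, Z))
  [2] S(add(add(SZ, S^4(Z)), add(SSZ, Z)))
  [3] S(add(S(add(Z, S^4(Z))), add(SSZ, Z)))
  [4] S(S(add(add(Z, S^4(Z)), add(SSZ, Z))))
  [5] S(S(add(S^4(Z), add(SSZ, Z))))
  [6] S(S(S(add(SSSZ, add(SSZ, Z)))))
  [7] S(S(S(S(add(SSZ, add(SSZ, Z))))))
  [8] S(S(S(S(S(add(SZ, add(SSZ, Z)))))))
  [9] S(S(S(S(S(S(add(Z, add(SSZ, Z))))))))
  [10] S(S(S(S(S(S(add(SSZ, Z)))))))
  [11] S(S(S(S(S(S(S(add(SZ, Z))))))))
  [12] S(S(S(S(S(S(S(S(add(Z, Z)))))))))
  [13] S^8(Z)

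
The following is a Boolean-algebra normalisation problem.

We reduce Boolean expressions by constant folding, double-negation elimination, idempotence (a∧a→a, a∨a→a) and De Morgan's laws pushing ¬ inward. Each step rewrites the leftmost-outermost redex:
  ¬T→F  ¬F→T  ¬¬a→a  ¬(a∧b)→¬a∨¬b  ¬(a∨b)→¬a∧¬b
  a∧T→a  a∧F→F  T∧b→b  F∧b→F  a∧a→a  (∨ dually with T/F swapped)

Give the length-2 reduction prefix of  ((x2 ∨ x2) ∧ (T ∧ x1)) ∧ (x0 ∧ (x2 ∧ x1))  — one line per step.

Answer: after 2 steps: (x2 ∧ x1) ∧ (x0 ∧ (x2 ∧ x1))

Working:
  start: ((x2 ∨ x2) ∧ (T ∧ x1)) ∧ (x0 ∧ (x2 ∧ x1))
  [1] (x2 ∧ (T ∧ x1)) ∧ (x0 ∧ (x2 ∧ x1))
  [2] (x2 ∧ x1) ∧ (x0 ∧ (x2 ∧ x1))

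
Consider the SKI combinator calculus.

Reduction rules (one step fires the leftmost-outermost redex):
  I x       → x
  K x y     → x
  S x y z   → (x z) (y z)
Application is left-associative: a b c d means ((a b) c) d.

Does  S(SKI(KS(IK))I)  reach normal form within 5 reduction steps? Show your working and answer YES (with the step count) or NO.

Answer: YES — reaches normal form S(SI) in 3 ≤ 5 steps

Reduction:
  start: S(SKI(KS(IK))I)
  →1  S(K(KS(IK))(I(KS(IK)))I)
  →2  S(KS(IK)I)
  →3  S(SI)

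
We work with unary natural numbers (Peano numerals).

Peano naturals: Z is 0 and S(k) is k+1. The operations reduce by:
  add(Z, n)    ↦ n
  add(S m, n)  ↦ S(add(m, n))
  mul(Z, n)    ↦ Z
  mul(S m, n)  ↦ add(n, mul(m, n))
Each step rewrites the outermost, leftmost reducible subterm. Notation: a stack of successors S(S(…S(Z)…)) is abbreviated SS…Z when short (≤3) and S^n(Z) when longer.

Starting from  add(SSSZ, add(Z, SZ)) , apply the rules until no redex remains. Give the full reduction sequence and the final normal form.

Answer: normal form = S^4(Z)  (in 5 steps)

Derivation:
  start: add(SSSZ, add(Z, SZ))
  [1] S(add(SSZ, add(Z, SZ)))
  [2] S(S(add(SZ, add(Z, SZ))))
  [3] S(S(S(add(Z, add(Z, SZ)))))
  [4] S(S(S(add(Z, SZ))))
  [5] S^4(Z)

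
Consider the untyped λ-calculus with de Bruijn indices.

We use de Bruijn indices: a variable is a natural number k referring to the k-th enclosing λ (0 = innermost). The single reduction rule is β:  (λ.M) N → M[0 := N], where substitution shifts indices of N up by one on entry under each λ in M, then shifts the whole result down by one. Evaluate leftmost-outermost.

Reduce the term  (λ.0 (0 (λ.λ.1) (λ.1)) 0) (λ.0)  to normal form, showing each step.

Answer: normal form = λ.λ.0  (in 5 steps)

Reduction:
  start: (λ.0 (0 (λ.λ.1) (λ.1)) 0) (λ.0)
  →1  (λ.0) ((λ.0) (λ.λ.1) (λ.λ.0)) (λ.0)
  →2  (λ.0) (λ.λ.1) (λ.λ.0) (λ.0)
  →3  (λ.λ.1) (λ.λ.0) (λ.0)
  →4  (λ.λ.λ.0) (λ.0)
  →5  λ.λ.0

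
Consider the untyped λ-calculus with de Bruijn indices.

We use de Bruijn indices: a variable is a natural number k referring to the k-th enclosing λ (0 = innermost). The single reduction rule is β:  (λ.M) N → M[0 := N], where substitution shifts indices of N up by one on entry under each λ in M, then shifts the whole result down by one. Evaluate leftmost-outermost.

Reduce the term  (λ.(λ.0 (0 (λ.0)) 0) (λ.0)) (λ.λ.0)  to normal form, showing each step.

  start: (λ.(λ.0 (0 (λ.0)) 0) (λ.0)) (λ.λ.0)
  →1  (λ.0 (0 (λ.0)) 0) (λ.0)
  →2  (λ.0) ((λ.0) (λ.0)) (λ.0)
  →3  (λ.0) (λ.0) (λ.0)
  →4  (λ.0) (λ.0)
  →5  λ.0

Answer: normal form = λ.0  (in 5 steps)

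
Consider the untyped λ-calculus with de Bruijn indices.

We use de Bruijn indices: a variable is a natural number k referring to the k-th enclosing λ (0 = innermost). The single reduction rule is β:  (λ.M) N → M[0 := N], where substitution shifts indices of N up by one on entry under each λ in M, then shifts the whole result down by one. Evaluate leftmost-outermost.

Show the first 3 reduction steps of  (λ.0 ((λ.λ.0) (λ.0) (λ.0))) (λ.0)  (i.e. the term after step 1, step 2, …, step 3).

Answer: after 3 steps: (λ.0) (λ.0)

Working:
  start: (λ.0 ((λ.λ.0) (λ.0) (λ.0))) (λ.0)
  [1] (λ.0) ((λ.λ.0) (λ.0) (λ.0))
  [2] (λ.λ.0) (λ.0) (λ.0)
  [3] (λ.0) (λ.0)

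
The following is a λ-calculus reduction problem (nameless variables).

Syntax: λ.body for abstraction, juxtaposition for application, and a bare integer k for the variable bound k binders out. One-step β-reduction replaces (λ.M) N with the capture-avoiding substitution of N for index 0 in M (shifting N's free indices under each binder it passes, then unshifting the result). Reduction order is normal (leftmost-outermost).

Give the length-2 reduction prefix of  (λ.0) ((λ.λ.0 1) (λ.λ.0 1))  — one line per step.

  start: (λ.0) ((λ.λ.0 1) (λ.λ.0 1))
  [1] (λ.λ.0 1) (λ.λ.0 1)
  [2] λ.0 (λ.λ.0 1)

Answer: after 2 steps: λ.0 (λ.λ.0 1)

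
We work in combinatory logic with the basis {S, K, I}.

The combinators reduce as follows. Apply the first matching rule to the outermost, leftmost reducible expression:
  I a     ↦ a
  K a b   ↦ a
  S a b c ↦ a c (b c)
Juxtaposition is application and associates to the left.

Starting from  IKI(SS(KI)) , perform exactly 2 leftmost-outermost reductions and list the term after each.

Answer: after 2 steps: I

Derivation:
  start: IKI(SS(KI))
  →1  KI(SS(KI))
  →2  I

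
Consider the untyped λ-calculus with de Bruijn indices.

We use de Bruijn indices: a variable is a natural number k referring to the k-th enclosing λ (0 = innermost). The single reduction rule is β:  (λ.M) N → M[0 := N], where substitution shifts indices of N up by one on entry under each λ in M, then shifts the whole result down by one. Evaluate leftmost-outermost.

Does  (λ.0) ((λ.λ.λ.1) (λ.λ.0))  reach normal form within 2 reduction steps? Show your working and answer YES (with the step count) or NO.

  start: (λ.0) ((λ.λ.λ.1) (λ.λ.0))
  step 1: (λ.λ.λ.1) (λ.λ.0)
  step 2: λ.λ.1

Answer: YES — reaches normal form λ.λ.1 in 2 ≤ 2 steps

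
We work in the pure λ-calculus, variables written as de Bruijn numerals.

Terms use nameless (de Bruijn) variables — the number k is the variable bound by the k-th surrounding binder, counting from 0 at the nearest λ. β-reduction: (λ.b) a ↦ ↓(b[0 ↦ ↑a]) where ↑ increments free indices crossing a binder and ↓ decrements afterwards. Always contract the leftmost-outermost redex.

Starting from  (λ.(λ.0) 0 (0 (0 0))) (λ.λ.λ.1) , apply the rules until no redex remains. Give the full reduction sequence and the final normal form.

Answer: normal form = λ.λ.1  (in 3 steps)

Reduction:
  start: (λ.(λ.0) 0 (0 (0 0))) (λ.λ.λ.1)
  →1  (λ.0) (λ.λ.λ.1) ((λ.λ.λ.1) ((λ.λ.λ.1) (λ.λ.λ.1)))
  →2  (λ.λ.λ.1) ((λ.λ.λ.1) ((λ.λ.λ.1) (λ.λ.λ.1)))
  →3  λ.λ.1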